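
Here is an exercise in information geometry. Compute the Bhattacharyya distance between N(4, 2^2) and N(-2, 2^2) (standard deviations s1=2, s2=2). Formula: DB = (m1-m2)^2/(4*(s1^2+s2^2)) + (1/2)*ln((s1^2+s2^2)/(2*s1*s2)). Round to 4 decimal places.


Bhattacharyya distance between two Gaussians:
DB = (m1-m2)^2/(4*(s1^2+s2^2)) + (1/2)*ln((s1^2+s2^2)/(2*s1*s2)).
(m1-m2)^2 = (6)^2 = 36.
s1^2+s2^2 = 4 + 4 = 8.
term1 = 36/32 = 1.125.
term2 = 0.5*ln(8/8.0) = 0.0.
DB = 1.125 + 0.0 = 1.1250

1.1250


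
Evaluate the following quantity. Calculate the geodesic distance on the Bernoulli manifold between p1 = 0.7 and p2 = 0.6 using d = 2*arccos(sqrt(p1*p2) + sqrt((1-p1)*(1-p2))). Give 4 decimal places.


Geodesic distance on Bernoulli manifold:
d(p1,p2) = 2*arccos(sqrt(p1*p2) + sqrt((1-p1)*(1-p2))).
sqrt(p1*p2) = sqrt(0.7*0.6) = 0.648074.
sqrt((1-p1)*(1-p2)) = sqrt(0.3*0.4) = 0.34641.
arg = 0.648074 + 0.34641 = 0.994484.
d = 2*arccos(0.994484) = 0.2102

0.2102


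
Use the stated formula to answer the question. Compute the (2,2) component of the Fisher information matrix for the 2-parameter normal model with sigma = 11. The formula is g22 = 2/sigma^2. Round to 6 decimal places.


For the 2-parameter normal family, the Fisher metric has:
  g11 = 1/sigma^2, g22 = 2/sigma^2.
sigma = 11, sigma^2 = 121.
g22 = 0.016529

0.016529


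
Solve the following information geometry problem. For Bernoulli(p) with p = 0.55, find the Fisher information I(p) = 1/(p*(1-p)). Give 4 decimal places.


For Bernoulli(p), Fisher information is I(p) = 1/(p*(1-p)).
p = 0.55, 1-p = 0.45.
p*(1-p) = 0.2475.
I(p) = 1/0.2475 = 4.0404

4.0404


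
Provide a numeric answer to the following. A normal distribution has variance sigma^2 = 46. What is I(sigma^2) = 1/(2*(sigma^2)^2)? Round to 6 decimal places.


Fisher information for variance: I(sigma^2) = 1/(2*sigma^4).
sigma^2 = 46, so sigma^4 = 2116.
I = 1/(2*2116) = 1/4232 = 0.000236

0.000236


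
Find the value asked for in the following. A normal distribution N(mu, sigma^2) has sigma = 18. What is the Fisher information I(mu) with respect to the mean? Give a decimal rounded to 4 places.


The Fisher information for the mean of a normal distribution is I(mu) = 1/sigma^2.
sigma = 18, so sigma^2 = 324.
I(mu) = 1/324 = 0.0031

0.0031


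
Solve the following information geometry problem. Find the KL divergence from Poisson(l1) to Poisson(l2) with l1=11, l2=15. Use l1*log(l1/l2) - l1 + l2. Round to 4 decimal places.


KL divergence for Poisson:
KL = l1*log(l1/l2) - l1 + l2.
l1 = 11, l2 = 15.
log(11/15) = -0.310155.
l1*log(l1/l2) = 11 * -0.310155 = -3.411704.
KL = -3.411704 - 11 + 15 = 0.5883

0.5883


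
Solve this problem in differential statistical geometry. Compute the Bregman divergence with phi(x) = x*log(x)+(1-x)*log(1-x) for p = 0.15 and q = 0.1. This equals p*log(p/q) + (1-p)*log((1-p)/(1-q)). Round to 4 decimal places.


Bregman divergence with negative entropy generator:
D = p*log(p/q) + (1-p)*log((1-p)/(1-q)).
p = 0.15, q = 0.1.
p*log(p/q) = 0.15*log(0.15/0.1) = 0.06082.
(1-p)*log((1-p)/(1-q)) = 0.85*log(0.85/0.9) = -0.048585.
D = 0.06082 + -0.048585 = 0.0122

0.0122


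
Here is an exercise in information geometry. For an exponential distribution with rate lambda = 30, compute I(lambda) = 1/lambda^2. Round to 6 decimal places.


Fisher information for exponential: I(lambda) = 1/lambda^2.
lambda = 30, lambda^2 = 900.
I = 1/900 = 0.001111

0.001111


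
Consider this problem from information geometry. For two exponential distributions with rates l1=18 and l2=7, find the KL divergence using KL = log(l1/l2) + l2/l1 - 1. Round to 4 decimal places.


KL divergence for exponential family:
KL = log(l1/l2) + l2/l1 - 1.
log(18/7) = 0.944462.
7/18 = 0.388889.
KL = 0.944462 + 0.388889 - 1 = 0.3334

0.3334


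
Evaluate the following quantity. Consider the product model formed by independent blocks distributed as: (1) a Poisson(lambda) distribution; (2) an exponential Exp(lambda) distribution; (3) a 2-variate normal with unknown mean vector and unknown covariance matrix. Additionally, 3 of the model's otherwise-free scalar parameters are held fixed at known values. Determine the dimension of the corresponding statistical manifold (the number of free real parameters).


The dimension of a statistical manifold equals the number of free
(independent) real parameters of the model. For a product of independent
blocks the parameter counts add.
- Poisson (lambda): 1.
- exponential (lambda): 1.
- 2-variate normal: 2 (mean) + 2*3/2 = 3 (symmetric covariance) = 5.
Total = 1 + 1 + 5 = 7.
3 parameter(s) fixed at known values: 7 - 3 = 4.
Dimension = 4

4


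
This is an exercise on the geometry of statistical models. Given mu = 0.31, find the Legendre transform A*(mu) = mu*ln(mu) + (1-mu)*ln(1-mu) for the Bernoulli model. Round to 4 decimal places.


Legendre transform for Bernoulli:
A*(mu) = mu*log(mu) + (1-mu)*log(1-mu).
mu = 0.31, 1-mu = 0.69.
mu*log(mu) = 0.31*log(0.31) = -0.363067.
(1-mu)*log(1-mu) = 0.69*log(0.69) = -0.256034.
A* = -0.363067 + -0.256034 = -0.6191

-0.6191


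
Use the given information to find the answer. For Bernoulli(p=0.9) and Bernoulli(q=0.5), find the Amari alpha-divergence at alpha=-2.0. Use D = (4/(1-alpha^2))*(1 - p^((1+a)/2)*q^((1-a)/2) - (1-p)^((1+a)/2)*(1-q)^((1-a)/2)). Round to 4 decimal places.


Amari alpha-divergence:
D = (4/(1-alpha^2))*(1 - p^((1+a)/2)*q^((1-a)/2) - (1-p)^((1+a)/2)*(1-q)^((1-a)/2)).
alpha = -2.0, p = 0.9, q = 0.5.
e1 = (1+alpha)/2 = -0.5, e2 = (1-alpha)/2 = 1.5.
t1 = p^e1 * q^e2 = 0.9^-0.5 * 0.5^1.5 = 0.372678.
t2 = (1-p)^e1 * (1-q)^e2 = 0.1^-0.5 * 0.5^1.5 = 1.118034.
4/(1-alpha^2) = -1.333333.
D = -1.333333*(1 - 0.372678 - 1.118034) = 0.6543

0.6543


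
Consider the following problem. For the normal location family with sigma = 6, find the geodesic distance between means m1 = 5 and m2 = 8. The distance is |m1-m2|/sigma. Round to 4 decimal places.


On the fixed-variance normal subfamily, geodesic distance = |m1-m2|/sigma.
|5 - 8| = 3.
sigma = 6.
d = 3/6 = 0.5000

0.5000


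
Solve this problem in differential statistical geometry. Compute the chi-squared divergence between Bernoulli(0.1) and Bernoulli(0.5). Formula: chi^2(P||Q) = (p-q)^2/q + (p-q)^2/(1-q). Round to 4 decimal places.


Chi-squared divergence between Bernoulli distributions:
chi^2 = (p-q)^2/q + (p-q)^2/(1-q).
p = 0.1, q = 0.5, p-q = -0.4.
(p-q)^2 = 0.16.
term1 = 0.16/0.5 = 0.32.
term2 = 0.16/0.5 = 0.32.
chi^2 = 0.32 + 0.32 = 0.6400

0.6400


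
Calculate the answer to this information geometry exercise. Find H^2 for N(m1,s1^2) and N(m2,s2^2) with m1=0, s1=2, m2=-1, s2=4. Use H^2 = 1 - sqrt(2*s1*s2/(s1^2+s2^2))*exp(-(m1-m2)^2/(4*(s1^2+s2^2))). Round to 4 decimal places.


Squared Hellinger distance for Gaussians:
H^2 = 1 - sqrt(2*s1*s2/(s1^2+s2^2)) * exp(-(m1-m2)^2/(4*(s1^2+s2^2))).
s1^2 = 4, s2^2 = 16, s1^2+s2^2 = 20.
sqrt(2*2*4/(20)) = 0.894427.
(m1-m2)^2 = (1)^2 = 1.
exp(-1/(4*20)) = exp(-0.0125) = 0.987578.
H^2 = 1 - 0.894427*0.987578 = 0.1167

0.1167


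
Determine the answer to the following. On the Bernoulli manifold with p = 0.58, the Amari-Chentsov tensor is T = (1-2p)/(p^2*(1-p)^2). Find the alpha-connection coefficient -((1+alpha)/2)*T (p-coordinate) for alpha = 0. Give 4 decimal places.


Skewness (Amari-Chentsov) tensor: T = (1-2p)/(p^2*(1-p)^2).
p = 0.58, 1-2p = -0.16, p^2 = 0.3364, (1-p)^2 = 0.1764.
T = -0.16/(0.3364 * 0.1764) = -2.696283.
In the p-coordinate, Gamma^(alpha) = Gamma^(0) - (alpha/2)*T with Gamma^(0) = (1/2)*g'(p) = -T/2,
so Gamma^(alpha) = -((1+alpha)/2)*T.
alpha = 0, -(1+alpha)/2 = -0.5.
Gamma = -0.5 * -2.696283 = 1.3481

1.3481


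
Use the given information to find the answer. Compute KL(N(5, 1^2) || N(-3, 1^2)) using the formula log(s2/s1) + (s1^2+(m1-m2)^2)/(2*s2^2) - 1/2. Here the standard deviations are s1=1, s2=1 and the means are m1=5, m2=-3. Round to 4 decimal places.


KL divergence between normal distributions:
KL = log(s2/s1) + (s1^2 + (m1-m2)^2)/(2*s2^2) - 1/2.
log(1/1) = 0.0.
(1^2 + (5--3)^2)/(2*1^2) = (1 + 64)/2 = 32.5.
KL = 0.0 + 32.5 - 0.5 = 32.0000

32.0000


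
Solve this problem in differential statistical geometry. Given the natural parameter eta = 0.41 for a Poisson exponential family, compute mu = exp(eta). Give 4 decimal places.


Expectation parameter for Poisson exponential family:
mu = exp(eta).
eta = 0.41.
mu = exp(0.41) = 1.5068

1.5068


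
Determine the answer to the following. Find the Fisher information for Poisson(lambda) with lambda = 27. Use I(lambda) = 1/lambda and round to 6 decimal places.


Fisher information for Poisson: I(lambda) = 1/lambda.
lambda = 27.
I(lambda) = 1/27 = 0.037037

0.037037


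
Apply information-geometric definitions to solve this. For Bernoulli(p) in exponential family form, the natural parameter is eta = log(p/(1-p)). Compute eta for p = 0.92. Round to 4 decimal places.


Natural parameter for Bernoulli: eta = log(p/(1-p)).
p = 0.92, 1-p = 0.08.
p/(1-p) = 11.5.
eta = log(11.5) = 2.4423

2.4423


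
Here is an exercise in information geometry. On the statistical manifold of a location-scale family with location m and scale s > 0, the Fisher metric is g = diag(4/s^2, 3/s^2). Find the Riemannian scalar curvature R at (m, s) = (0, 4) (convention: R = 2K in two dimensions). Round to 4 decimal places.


The metric has the form g = (A dm^2 + B ds^2)/s^2 with A = 4, B = 3.
Substitute u = sqrt(A/B)*m: g = B*(du^2 + ds^2)/s^2, i.e. B times the
Poincare upper half-plane metric, which has constant Gaussian curvature -1.
Scaling a 2D metric by a constant c divides the Gaussian curvature by c,
so K = -1/B = -1/(3) = -0.3333 everywhere (the point (m, s) = (0, 4) is irrelevant:
the curvature is constant).
Scalar curvature in dimension 2: R = 2K = -2/(3) = -0.6667.

-0.6667


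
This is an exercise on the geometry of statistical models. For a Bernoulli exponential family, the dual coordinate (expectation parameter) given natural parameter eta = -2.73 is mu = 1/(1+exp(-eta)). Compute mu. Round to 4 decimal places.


Dual coordinate (expectation parameter) for Bernoulli:
mu = 1/(1+exp(-eta)).
eta = -2.73.
exp(-eta) = exp(2.73) = 15.332887.
mu = 1/(1+15.332887) = 0.0612

0.0612


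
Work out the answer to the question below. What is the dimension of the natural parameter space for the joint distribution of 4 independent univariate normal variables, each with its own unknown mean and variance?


Exponential family dimension calculation:
Each univariate normal has two natural parameters (mu/sigma^2 and -1/(2 sigma^2)).
With 4 independent components, dim = 2 * 4 = 8.

8


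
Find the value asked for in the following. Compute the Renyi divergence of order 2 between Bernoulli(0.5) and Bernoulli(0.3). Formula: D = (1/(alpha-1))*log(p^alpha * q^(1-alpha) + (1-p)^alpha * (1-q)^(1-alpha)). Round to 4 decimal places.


Renyi divergence of order alpha between Bernoulli distributions:
D = (1/(alpha-1))*log(p^alpha * q^(1-alpha) + (1-p)^alpha * (1-q)^(1-alpha)).
alpha = 2, p = 0.5, q = 0.3.
p^alpha * q^(1-alpha) = 0.5^2 * 0.3^-1 = 0.833333.
(1-p)^alpha * (1-q)^(1-alpha) = 0.5^2 * 0.7^-1 = 0.357143.
sum = 0.833333 + 0.357143 = 1.190476.
D = (1/1)*log(1.190476) = 0.1744

0.1744


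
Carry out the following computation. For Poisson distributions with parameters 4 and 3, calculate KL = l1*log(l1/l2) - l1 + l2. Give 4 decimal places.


KL divergence for Poisson:
KL = l1*log(l1/l2) - l1 + l2.
l1 = 4, l2 = 3.
log(4/3) = 0.287682.
l1*log(l1/l2) = 4 * 0.287682 = 1.150728.
KL = 1.150728 - 4 + 3 = 0.1507

0.1507


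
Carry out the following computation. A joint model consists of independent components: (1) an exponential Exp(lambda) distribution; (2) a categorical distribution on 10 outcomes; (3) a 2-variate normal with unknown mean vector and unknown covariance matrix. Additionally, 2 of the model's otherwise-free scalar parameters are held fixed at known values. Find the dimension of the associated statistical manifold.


The dimension of a statistical manifold equals the number of free
(independent) real parameters of the model. For a product of independent
blocks the parameter counts add.
- exponential (lambda): 1.
- categorical on 10 outcomes (probabilities sum to 1): 10-1 = 9.
- 2-variate normal: 2 (mean) + 2*3/2 = 3 (symmetric covariance) = 5.
Total = 1 + 9 + 5 = 15.
2 parameter(s) fixed at known values: 15 - 2 = 13.
Dimension = 13

13


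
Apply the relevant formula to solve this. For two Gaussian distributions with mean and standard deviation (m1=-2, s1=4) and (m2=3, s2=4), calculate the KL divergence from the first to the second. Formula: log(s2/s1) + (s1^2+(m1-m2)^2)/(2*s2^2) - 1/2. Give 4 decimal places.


KL divergence between normal distributions:
KL = log(s2/s1) + (s1^2 + (m1-m2)^2)/(2*s2^2) - 1/2.
log(4/4) = 0.0.
(4^2 + (-2-3)^2)/(2*4^2) = (16 + 25)/32 = 1.28125.
KL = 0.0 + 1.28125 - 0.5 = 0.7813

0.7813


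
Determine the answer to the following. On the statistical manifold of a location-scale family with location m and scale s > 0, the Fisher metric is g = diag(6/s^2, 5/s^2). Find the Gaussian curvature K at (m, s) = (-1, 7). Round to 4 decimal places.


The metric has the form g = (A dm^2 + B ds^2)/s^2 with A = 6, B = 5.
Substitute u = sqrt(A/B)*m: g = B*(du^2 + ds^2)/s^2, i.e. B times the
Poincare upper half-plane metric, which has constant Gaussian curvature -1.
Scaling a 2D metric by a constant c divides the Gaussian curvature by c,
so K = -1/B = -1/(5) = -0.2000 everywhere (the point (m, s) = (-1, 7) is irrelevant:
the curvature is constant).
The requested Gaussian curvature is K = -0.2000.

-0.2000


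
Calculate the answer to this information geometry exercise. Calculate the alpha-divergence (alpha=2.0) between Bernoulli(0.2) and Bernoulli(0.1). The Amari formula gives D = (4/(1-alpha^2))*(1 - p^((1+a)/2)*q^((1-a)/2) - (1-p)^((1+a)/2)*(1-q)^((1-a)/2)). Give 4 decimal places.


Amari alpha-divergence:
D = (4/(1-alpha^2))*(1 - p^((1+a)/2)*q^((1-a)/2) - (1-p)^((1+a)/2)*(1-q)^((1-a)/2)).
alpha = 2.0, p = 0.2, q = 0.1.
e1 = (1+alpha)/2 = 1.5, e2 = (1-alpha)/2 = -0.5.
t1 = p^e1 * q^e2 = 0.2^1.5 * 0.1^-0.5 = 0.282843.
t2 = (1-p)^e1 * (1-q)^e2 = 0.8^1.5 * 0.9^-0.5 = 0.754247.
4/(1-alpha^2) = -1.333333.
D = -1.333333*(1 - 0.282843 - 0.754247) = 0.0495

0.0495


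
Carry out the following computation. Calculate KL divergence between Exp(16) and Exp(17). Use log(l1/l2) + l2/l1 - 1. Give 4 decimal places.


KL divergence for exponential family:
KL = log(l1/l2) + l2/l1 - 1.
log(16/17) = -0.060625.
17/16 = 1.0625.
KL = -0.060625 + 1.0625 - 1 = 0.0019

0.0019


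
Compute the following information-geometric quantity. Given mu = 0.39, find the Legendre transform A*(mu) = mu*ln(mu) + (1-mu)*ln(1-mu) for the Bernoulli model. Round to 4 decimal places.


Legendre transform for Bernoulli:
A*(mu) = mu*log(mu) + (1-mu)*log(1-mu).
mu = 0.39, 1-mu = 0.61.
mu*log(mu) = 0.39*log(0.39) = -0.367227.
(1-mu)*log(1-mu) = 0.61*log(0.61) = -0.301521.
A* = -0.367227 + -0.301521 = -0.6687

-0.6687


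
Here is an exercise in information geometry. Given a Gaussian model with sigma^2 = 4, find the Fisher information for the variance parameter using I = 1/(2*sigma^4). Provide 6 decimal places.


Fisher information for variance: I(sigma^2) = 1/(2*sigma^4).
sigma^2 = 4, so sigma^4 = 16.
I = 1/(2*16) = 1/32 = 0.031250

0.031250


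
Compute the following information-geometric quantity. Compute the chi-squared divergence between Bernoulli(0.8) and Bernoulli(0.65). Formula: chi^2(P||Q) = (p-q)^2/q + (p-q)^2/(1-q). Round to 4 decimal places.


Chi-squared divergence between Bernoulli distributions:
chi^2 = (p-q)^2/q + (p-q)^2/(1-q).
p = 0.8, q = 0.65, p-q = 0.15.
(p-q)^2 = 0.0225.
term1 = 0.0225/0.65 = 0.034615.
term2 = 0.0225/0.35 = 0.064286.
chi^2 = 0.034615 + 0.064286 = 0.0989

0.0989


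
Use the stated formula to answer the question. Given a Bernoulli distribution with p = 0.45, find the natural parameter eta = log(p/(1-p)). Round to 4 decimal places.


Natural parameter for Bernoulli: eta = log(p/(1-p)).
p = 0.45, 1-p = 0.55.
p/(1-p) = 0.818182.
eta = log(0.818182) = -0.2007

-0.2007


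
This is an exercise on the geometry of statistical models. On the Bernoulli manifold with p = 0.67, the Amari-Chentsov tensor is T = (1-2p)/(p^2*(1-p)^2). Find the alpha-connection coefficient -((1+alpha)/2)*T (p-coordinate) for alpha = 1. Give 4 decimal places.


Skewness (Amari-Chentsov) tensor: T = (1-2p)/(p^2*(1-p)^2).
p = 0.67, 1-2p = -0.34, p^2 = 0.4489, (1-p)^2 = 0.1089.
T = -0.34/(0.4489 * 0.1089) = -6.955069.
In the p-coordinate, Gamma^(alpha) = Gamma^(0) - (alpha/2)*T with Gamma^(0) = (1/2)*g'(p) = -T/2,
so Gamma^(alpha) = -((1+alpha)/2)*T.
alpha = 1, -(1+alpha)/2 = -1.0.
Gamma = -1.0 * -6.955069 = 6.9551

6.9551


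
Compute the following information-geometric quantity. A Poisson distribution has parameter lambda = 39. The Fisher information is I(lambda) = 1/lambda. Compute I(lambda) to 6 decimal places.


Fisher information for Poisson: I(lambda) = 1/lambda.
lambda = 39.
I(lambda) = 1/39 = 0.025641

0.025641


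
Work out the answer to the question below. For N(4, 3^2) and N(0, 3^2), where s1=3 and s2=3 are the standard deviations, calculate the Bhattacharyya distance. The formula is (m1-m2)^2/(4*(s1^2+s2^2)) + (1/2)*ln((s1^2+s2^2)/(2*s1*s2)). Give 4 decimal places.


Bhattacharyya distance between two Gaussians:
DB = (m1-m2)^2/(4*(s1^2+s2^2)) + (1/2)*ln((s1^2+s2^2)/(2*s1*s2)).
(m1-m2)^2 = (4)^2 = 16.
s1^2+s2^2 = 9 + 9 = 18.
term1 = 16/72 = 0.222222.
term2 = 0.5*ln(18/18.0) = 0.0.
DB = 0.222222 + 0.0 = 0.2222

0.2222


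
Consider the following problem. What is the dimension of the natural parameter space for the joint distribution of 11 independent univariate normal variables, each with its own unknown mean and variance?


Exponential family dimension calculation:
Each univariate normal has two natural parameters (mu/sigma^2 and -1/(2 sigma^2)).
With 11 independent components, dim = 2 * 11 = 22.

22


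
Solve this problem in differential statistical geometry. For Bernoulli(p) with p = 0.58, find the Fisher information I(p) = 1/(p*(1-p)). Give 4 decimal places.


For Bernoulli(p), Fisher information is I(p) = 1/(p*(1-p)).
p = 0.58, 1-p = 0.42.
p*(1-p) = 0.2436.
I(p) = 1/0.2436 = 4.1051

4.1051


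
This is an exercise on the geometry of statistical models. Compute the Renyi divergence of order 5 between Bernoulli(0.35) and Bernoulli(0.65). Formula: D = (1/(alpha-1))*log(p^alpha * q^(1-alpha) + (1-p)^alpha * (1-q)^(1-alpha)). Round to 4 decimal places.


Renyi divergence of order alpha between Bernoulli distributions:
D = (1/(alpha-1))*log(p^alpha * q^(1-alpha) + (1-p)^alpha * (1-q)^(1-alpha)).
alpha = 5, p = 0.35, q = 0.65.
p^alpha * q^(1-alpha) = 0.35^5 * 0.65^-4 = 0.029423.
(1-p)^alpha * (1-q)^(1-alpha) = 0.65^5 * 0.35^-4 = 7.732049.
sum = 0.029423 + 7.732049 = 7.761472.
D = (1/4)*log(7.761472) = 0.5123

0.5123


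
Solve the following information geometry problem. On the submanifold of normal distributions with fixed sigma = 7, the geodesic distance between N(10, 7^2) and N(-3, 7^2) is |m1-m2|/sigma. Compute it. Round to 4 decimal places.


On the fixed-variance normal subfamily, geodesic distance = |m1-m2|/sigma.
|10 - -3| = 13.
sigma = 7.
d = 13/7 = 1.8571

1.8571


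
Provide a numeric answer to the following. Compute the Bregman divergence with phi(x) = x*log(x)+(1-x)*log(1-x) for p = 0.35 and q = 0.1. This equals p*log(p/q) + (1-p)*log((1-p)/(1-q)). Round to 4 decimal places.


Bregman divergence with negative entropy generator:
D = p*log(p/q) + (1-p)*log((1-p)/(1-q)).
p = 0.35, q = 0.1.
p*log(p/q) = 0.35*log(0.35/0.1) = 0.438467.
(1-p)*log((1-p)/(1-q)) = 0.65*log(0.65/0.9) = -0.211525.
D = 0.438467 + -0.211525 = 0.2269

0.2269


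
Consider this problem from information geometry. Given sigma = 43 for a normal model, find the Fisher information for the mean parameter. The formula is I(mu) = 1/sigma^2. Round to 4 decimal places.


The Fisher information for the mean of a normal distribution is I(mu) = 1/sigma^2.
sigma = 43, so sigma^2 = 1849.
I(mu) = 1/1849 = 0.0005

0.0005


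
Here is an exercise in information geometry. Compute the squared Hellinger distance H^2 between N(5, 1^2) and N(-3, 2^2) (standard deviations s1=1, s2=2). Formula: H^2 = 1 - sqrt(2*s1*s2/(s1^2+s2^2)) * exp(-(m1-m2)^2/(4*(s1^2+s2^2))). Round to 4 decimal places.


Squared Hellinger distance for Gaussians:
H^2 = 1 - sqrt(2*s1*s2/(s1^2+s2^2)) * exp(-(m1-m2)^2/(4*(s1^2+s2^2))).
s1^2 = 1, s2^2 = 4, s1^2+s2^2 = 5.
sqrt(2*1*2/(5)) = 0.894427.
(m1-m2)^2 = (8)^2 = 64.
exp(-64/(4*5)) = exp(-3.2) = 0.040762.
H^2 = 1 - 0.894427*0.040762 = 0.9635

0.9635


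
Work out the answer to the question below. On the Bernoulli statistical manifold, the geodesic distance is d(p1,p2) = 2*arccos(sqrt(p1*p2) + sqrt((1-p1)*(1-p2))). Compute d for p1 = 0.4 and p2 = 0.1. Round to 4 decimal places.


Geodesic distance on Bernoulli manifold:
d(p1,p2) = 2*arccos(sqrt(p1*p2) + sqrt((1-p1)*(1-p2))).
sqrt(p1*p2) = sqrt(0.4*0.1) = 0.2.
sqrt((1-p1)*(1-p2)) = sqrt(0.6*0.9) = 0.734847.
arg = 0.2 + 0.734847 = 0.934847.
d = 2*arccos(0.934847) = 0.7259

0.7259


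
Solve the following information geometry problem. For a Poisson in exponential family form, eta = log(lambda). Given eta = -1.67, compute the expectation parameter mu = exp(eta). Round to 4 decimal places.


Expectation parameter for Poisson exponential family:
mu = exp(eta).
eta = -1.67.
mu = exp(-1.67) = 0.1882

0.1882


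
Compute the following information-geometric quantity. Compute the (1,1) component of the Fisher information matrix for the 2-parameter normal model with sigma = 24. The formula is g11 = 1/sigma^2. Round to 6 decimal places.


For the 2-parameter normal family, the Fisher metric has:
  g11 = 1/sigma^2, g22 = 2/sigma^2.
sigma = 24, sigma^2 = 576.
g11 = 0.001736

0.001736


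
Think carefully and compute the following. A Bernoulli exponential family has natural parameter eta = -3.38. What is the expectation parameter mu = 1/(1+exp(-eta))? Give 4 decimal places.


Dual coordinate (expectation parameter) for Bernoulli:
mu = 1/(1+exp(-eta)).
eta = -3.38.
exp(-eta) = exp(3.38) = 29.370771.
mu = 1/(1+29.370771) = 0.0329

0.0329


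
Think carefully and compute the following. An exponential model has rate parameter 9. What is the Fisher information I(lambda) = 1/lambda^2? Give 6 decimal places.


Fisher information for exponential: I(lambda) = 1/lambda^2.
lambda = 9, lambda^2 = 81.
I = 1/81 = 0.012346

0.012346


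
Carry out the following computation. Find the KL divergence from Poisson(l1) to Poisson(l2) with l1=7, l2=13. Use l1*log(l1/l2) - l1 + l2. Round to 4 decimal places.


KL divergence for Poisson:
KL = l1*log(l1/l2) - l1 + l2.
l1 = 7, l2 = 13.
log(7/13) = -0.619039.
l1*log(l1/l2) = 7 * -0.619039 = -4.333274.
KL = -4.333274 - 7 + 13 = 1.6667

1.6667


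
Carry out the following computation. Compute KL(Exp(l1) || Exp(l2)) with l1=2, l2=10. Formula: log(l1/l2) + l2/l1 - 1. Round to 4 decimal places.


KL divergence for exponential family:
KL = log(l1/l2) + l2/l1 - 1.
log(2/10) = -1.609438.
10/2 = 5.0.
KL = -1.609438 + 5.0 - 1 = 2.3906

2.3906


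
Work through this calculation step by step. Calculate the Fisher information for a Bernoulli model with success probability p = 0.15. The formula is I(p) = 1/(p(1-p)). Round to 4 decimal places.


For Bernoulli(p), Fisher information is I(p) = 1/(p*(1-p)).
p = 0.15, 1-p = 0.85.
p*(1-p) = 0.1275.
I(p) = 1/0.1275 = 7.8431

7.8431


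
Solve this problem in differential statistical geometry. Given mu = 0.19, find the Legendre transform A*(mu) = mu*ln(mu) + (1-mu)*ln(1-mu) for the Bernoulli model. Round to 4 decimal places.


Legendre transform for Bernoulli:
A*(mu) = mu*log(mu) + (1-mu)*log(1-mu).
mu = 0.19, 1-mu = 0.81.
mu*log(mu) = 0.19*log(0.19) = -0.315539.
(1-mu)*log(1-mu) = 0.81*log(0.81) = -0.170684.
A* = -0.315539 + -0.170684 = -0.4862

-0.4862


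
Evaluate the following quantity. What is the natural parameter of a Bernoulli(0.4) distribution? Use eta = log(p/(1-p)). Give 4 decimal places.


Natural parameter for Bernoulli: eta = log(p/(1-p)).
p = 0.4, 1-p = 0.6.
p/(1-p) = 0.666667.
eta = log(0.666667) = -0.4055

-0.4055


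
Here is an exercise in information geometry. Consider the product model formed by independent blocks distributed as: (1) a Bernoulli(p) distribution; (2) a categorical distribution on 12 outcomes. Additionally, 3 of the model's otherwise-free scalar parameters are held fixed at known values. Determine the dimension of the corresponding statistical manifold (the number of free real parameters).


The dimension of a statistical manifold equals the number of free
(independent) real parameters of the model. For a product of independent
blocks the parameter counts add.
- Bernoulli (p): 1.
- categorical on 12 outcomes (probabilities sum to 1): 12-1 = 11.
Total = 1 + 11 = 12.
3 parameter(s) fixed at known values: 12 - 3 = 9.
Dimension = 9

9


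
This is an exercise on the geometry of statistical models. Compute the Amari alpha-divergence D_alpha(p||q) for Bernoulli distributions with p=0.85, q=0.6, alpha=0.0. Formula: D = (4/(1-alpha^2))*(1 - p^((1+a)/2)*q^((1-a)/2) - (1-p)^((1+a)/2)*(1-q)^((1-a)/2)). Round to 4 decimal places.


Amari alpha-divergence:
D = (4/(1-alpha^2))*(1 - p^((1+a)/2)*q^((1-a)/2) - (1-p)^((1+a)/2)*(1-q)^((1-a)/2)).
alpha = 0.0, p = 0.85, q = 0.6.
e1 = (1+alpha)/2 = 0.5, e2 = (1-alpha)/2 = 0.5.
t1 = p^e1 * q^e2 = 0.85^0.5 * 0.6^0.5 = 0.714143.
t2 = (1-p)^e1 * (1-q)^e2 = 0.15^0.5 * 0.4^0.5 = 0.244949.
4/(1-alpha^2) = 4.0.
D = 4.0*(1 - 0.714143 - 0.244949) = 0.1636

0.1636


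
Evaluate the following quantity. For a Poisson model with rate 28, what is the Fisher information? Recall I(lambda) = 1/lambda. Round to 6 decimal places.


Fisher information for Poisson: I(lambda) = 1/lambda.
lambda = 28.
I(lambda) = 1/28 = 0.035714

0.035714


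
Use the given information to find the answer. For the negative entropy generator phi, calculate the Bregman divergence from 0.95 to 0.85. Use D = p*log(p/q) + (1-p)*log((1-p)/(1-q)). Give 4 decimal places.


Bregman divergence with negative entropy generator:
D = p*log(p/q) + (1-p)*log((1-p)/(1-q)).
p = 0.95, q = 0.85.
p*log(p/q) = 0.95*log(0.95/0.85) = 0.105664.
(1-p)*log((1-p)/(1-q)) = 0.05*log(0.05/0.15) = -0.054931.
D = 0.105664 + -0.054931 = 0.0507

0.0507


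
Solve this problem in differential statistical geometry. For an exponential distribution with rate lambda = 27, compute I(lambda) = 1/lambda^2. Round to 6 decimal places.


Fisher information for exponential: I(lambda) = 1/lambda^2.
lambda = 27, lambda^2 = 729.
I = 1/729 = 0.001372

0.001372


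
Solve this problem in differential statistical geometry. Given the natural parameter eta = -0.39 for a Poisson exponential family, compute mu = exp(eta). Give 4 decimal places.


Expectation parameter for Poisson exponential family:
mu = exp(eta).
eta = -0.39.
mu = exp(-0.39) = 0.6771

0.6771


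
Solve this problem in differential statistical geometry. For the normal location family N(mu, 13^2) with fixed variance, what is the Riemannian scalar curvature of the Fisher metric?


This family has a single free parameter, so its statistical manifold
is 1-dimensional. The Riemann curvature tensor of any 1-dimensional
Riemannian manifold vanishes identically, so R = 0.

0


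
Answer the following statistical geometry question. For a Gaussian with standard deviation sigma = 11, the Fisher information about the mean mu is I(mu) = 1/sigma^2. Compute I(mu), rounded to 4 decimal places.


The Fisher information for the mean of a normal distribution is I(mu) = 1/sigma^2.
sigma = 11, so sigma^2 = 121.
I(mu) = 1/121 = 0.0083

0.0083


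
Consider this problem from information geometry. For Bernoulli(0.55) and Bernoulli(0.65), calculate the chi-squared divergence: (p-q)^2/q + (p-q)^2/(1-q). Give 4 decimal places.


Chi-squared divergence between Bernoulli distributions:
chi^2 = (p-q)^2/q + (p-q)^2/(1-q).
p = 0.55, q = 0.65, p-q = -0.1.
(p-q)^2 = 0.01.
term1 = 0.01/0.65 = 0.015385.
term2 = 0.01/0.35 = 0.028571.
chi^2 = 0.015385 + 0.028571 = 0.0440

0.0440


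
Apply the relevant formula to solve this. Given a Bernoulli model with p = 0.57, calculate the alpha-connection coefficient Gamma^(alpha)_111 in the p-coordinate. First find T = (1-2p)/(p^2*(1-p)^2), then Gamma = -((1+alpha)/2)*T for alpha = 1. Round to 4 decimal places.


Skewness (Amari-Chentsov) tensor: T = (1-2p)/(p^2*(1-p)^2).
p = 0.57, 1-2p = -0.14, p^2 = 0.3249, (1-p)^2 = 0.1849.
T = -0.14/(0.3249 * 0.1849) = -2.330459.
In the p-coordinate, Gamma^(alpha) = Gamma^(0) - (alpha/2)*T with Gamma^(0) = (1/2)*g'(p) = -T/2,
so Gamma^(alpha) = -((1+alpha)/2)*T.
alpha = 1, -(1+alpha)/2 = -1.0.
Gamma = -1.0 * -2.330459 = 2.3305

2.3305


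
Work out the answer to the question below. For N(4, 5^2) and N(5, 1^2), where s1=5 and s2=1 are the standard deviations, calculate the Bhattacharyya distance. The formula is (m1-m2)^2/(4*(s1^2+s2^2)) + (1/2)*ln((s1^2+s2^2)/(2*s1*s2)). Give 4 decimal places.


Bhattacharyya distance between two Gaussians:
DB = (m1-m2)^2/(4*(s1^2+s2^2)) + (1/2)*ln((s1^2+s2^2)/(2*s1*s2)).
(m1-m2)^2 = (-1)^2 = 1.
s1^2+s2^2 = 25 + 1 = 26.
term1 = 1/104 = 0.009615.
term2 = 0.5*ln(26/10.0) = 0.477756.
DB = 0.009615 + 0.477756 = 0.4874

0.4874


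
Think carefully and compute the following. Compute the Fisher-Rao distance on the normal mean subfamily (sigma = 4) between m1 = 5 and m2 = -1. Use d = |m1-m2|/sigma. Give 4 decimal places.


On the fixed-variance normal subfamily, geodesic distance = |m1-m2|/sigma.
|5 - -1| = 6.
sigma = 4.
d = 6/4 = 1.5000

1.5000


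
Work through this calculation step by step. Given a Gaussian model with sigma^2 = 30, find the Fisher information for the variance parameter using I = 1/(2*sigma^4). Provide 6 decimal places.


Fisher information for variance: I(sigma^2) = 1/(2*sigma^4).
sigma^2 = 30, so sigma^4 = 900.
I = 1/(2*900) = 1/1800 = 0.000556

0.000556


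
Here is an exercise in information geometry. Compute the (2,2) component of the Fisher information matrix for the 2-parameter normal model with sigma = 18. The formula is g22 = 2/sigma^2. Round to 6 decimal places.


For the 2-parameter normal family, the Fisher metric has:
  g11 = 1/sigma^2, g22 = 2/sigma^2.
sigma = 18, sigma^2 = 324.
g22 = 0.006173

0.006173


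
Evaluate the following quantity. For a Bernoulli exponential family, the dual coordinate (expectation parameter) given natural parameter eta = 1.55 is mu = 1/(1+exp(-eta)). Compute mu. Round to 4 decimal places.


Dual coordinate (expectation parameter) for Bernoulli:
mu = 1/(1+exp(-eta)).
eta = 1.55.
exp(-eta) = exp(-1.55) = 0.212248.
mu = 1/(1+0.212248) = 0.8249

0.8249


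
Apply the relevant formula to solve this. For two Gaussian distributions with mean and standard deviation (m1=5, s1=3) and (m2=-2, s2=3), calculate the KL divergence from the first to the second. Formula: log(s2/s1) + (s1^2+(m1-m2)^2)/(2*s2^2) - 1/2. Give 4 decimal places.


KL divergence between normal distributions:
KL = log(s2/s1) + (s1^2 + (m1-m2)^2)/(2*s2^2) - 1/2.
log(3/3) = 0.0.
(3^2 + (5--2)^2)/(2*3^2) = (9 + 49)/18 = 3.222222.
KL = 0.0 + 3.222222 - 0.5 = 2.7222

2.7222


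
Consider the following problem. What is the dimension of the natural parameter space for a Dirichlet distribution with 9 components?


Exponential family dimension calculation:
Dirichlet with 9 components has 9 natural parameters.

9


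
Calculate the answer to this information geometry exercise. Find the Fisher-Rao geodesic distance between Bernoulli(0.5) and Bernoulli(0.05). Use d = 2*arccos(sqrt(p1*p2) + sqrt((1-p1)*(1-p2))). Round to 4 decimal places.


Geodesic distance on Bernoulli manifold:
d(p1,p2) = 2*arccos(sqrt(p1*p2) + sqrt((1-p1)*(1-p2))).
sqrt(p1*p2) = sqrt(0.5*0.05) = 0.158114.
sqrt((1-p1)*(1-p2)) = sqrt(0.5*0.95) = 0.689202.
arg = 0.158114 + 0.689202 = 0.847316.
d = 2*arccos(0.847316) = 1.1198

1.1198


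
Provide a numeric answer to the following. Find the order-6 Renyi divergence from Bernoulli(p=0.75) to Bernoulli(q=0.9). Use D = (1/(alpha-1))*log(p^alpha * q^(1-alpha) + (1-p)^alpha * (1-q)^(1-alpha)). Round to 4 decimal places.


Renyi divergence of order alpha between Bernoulli distributions:
D = (1/(alpha-1))*log(p^alpha * q^(1-alpha) + (1-p)^alpha * (1-q)^(1-alpha)).
alpha = 6, p = 0.75, q = 0.9.
p^alpha * q^(1-alpha) = 0.75^6 * 0.9^-5 = 0.301408.
(1-p)^alpha * (1-q)^(1-alpha) = 0.25^6 * 0.1^-5 = 24.414063.
sum = 0.301408 + 24.414063 = 24.715471.
D = (1/5)*log(24.715471) = 0.6415

0.6415


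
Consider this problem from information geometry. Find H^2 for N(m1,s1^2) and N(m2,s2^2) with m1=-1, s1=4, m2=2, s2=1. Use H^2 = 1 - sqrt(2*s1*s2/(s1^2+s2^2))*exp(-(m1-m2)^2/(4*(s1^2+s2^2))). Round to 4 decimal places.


Squared Hellinger distance for Gaussians:
H^2 = 1 - sqrt(2*s1*s2/(s1^2+s2^2)) * exp(-(m1-m2)^2/(4*(s1^2+s2^2))).
s1^2 = 16, s2^2 = 1, s1^2+s2^2 = 17.
sqrt(2*4*1/(17)) = 0.685994.
(m1-m2)^2 = (-3)^2 = 9.
exp(-9/(4*17)) = exp(-0.132353) = 0.876032.
H^2 = 1 - 0.685994*0.876032 = 0.3990

0.3990


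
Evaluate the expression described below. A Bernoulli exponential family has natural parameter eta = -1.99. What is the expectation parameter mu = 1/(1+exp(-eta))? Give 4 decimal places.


Dual coordinate (expectation parameter) for Bernoulli:
mu = 1/(1+exp(-eta)).
eta = -1.99.
exp(-eta) = exp(1.99) = 7.315534.
mu = 1/(1+7.315534) = 0.1203

0.1203


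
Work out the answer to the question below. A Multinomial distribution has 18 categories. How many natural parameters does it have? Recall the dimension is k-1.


Exponential family dimension calculation:
For Multinomial with k=18 categories, dim = k-1 = 17.

17


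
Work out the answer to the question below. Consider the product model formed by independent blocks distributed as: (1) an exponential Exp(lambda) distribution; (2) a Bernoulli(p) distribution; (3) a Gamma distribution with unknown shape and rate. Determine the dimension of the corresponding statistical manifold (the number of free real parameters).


The dimension of a statistical manifold equals the number of free
(independent) real parameters of the model. For a product of independent
blocks the parameter counts add.
- exponential (lambda): 1.
- Bernoulli (p): 1.
- Gamma (shape, rate): 2.
Total = 1 + 1 + 2 = 4.
Dimension = 4

4


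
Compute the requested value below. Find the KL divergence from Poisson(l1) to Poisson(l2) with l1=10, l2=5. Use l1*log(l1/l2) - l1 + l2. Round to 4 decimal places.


KL divergence for Poisson:
KL = l1*log(l1/l2) - l1 + l2.
l1 = 10, l2 = 5.
log(10/5) = 0.693147.
l1*log(l1/l2) = 10 * 0.693147 = 6.931472.
KL = 6.931472 - 10 + 5 = 1.9315

1.9315


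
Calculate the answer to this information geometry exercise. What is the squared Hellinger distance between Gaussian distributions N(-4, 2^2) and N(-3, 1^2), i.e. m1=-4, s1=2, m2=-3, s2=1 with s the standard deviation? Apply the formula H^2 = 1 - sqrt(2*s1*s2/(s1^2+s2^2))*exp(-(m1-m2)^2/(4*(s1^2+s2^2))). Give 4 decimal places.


Squared Hellinger distance for Gaussians:
H^2 = 1 - sqrt(2*s1*s2/(s1^2+s2^2)) * exp(-(m1-m2)^2/(4*(s1^2+s2^2))).
s1^2 = 4, s2^2 = 1, s1^2+s2^2 = 5.
sqrt(2*2*1/(5)) = 0.894427.
(m1-m2)^2 = (-1)^2 = 1.
exp(-1/(4*5)) = exp(-0.05) = 0.951229.
H^2 = 1 - 0.894427*0.951229 = 0.1492

0.1492


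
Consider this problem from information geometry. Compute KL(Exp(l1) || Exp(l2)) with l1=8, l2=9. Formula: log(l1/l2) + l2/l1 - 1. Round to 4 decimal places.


KL divergence for exponential family:
KL = log(l1/l2) + l2/l1 - 1.
log(8/9) = -0.117783.
9/8 = 1.125.
KL = -0.117783 + 1.125 - 1 = 0.0072

0.0072


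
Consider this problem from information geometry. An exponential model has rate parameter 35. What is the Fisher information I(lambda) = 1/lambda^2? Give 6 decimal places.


Fisher information for exponential: I(lambda) = 1/lambda^2.
lambda = 35, lambda^2 = 1225.
I = 1/1225 = 0.000816

0.000816


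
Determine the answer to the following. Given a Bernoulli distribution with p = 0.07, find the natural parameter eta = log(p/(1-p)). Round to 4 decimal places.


Natural parameter for Bernoulli: eta = log(p/(1-p)).
p = 0.07, 1-p = 0.93.
p/(1-p) = 0.075269.
eta = log(0.075269) = -2.5867

-2.5867


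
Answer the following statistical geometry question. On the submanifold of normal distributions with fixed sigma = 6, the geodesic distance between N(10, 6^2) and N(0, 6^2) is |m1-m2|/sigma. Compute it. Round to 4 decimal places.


On the fixed-variance normal subfamily, geodesic distance = |m1-m2|/sigma.
|10 - 0| = 10.
sigma = 6.
d = 10/6 = 1.6667

1.6667


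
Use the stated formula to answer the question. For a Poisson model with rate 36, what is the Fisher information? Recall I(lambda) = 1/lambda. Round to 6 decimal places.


Fisher information for Poisson: I(lambda) = 1/lambda.
lambda = 36.
I(lambda) = 1/36 = 0.027778

0.027778


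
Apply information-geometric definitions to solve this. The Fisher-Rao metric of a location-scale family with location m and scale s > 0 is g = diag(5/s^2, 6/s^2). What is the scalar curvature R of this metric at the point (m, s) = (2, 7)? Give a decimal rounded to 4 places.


The metric has the form g = (A dm^2 + B ds^2)/s^2 with A = 5, B = 6.
Substitute u = sqrt(A/B)*m: g = B*(du^2 + ds^2)/s^2, i.e. B times the
Poincare upper half-plane metric, which has constant Gaussian curvature -1.
Scaling a 2D metric by a constant c divides the Gaussian curvature by c,
so K = -1/B = -1/(6) = -0.1667 everywhere (the point (m, s) = (2, 7) is irrelevant:
the curvature is constant).
Scalar curvature in dimension 2: R = 2K = -2/(6) = -0.3333.

-0.3333


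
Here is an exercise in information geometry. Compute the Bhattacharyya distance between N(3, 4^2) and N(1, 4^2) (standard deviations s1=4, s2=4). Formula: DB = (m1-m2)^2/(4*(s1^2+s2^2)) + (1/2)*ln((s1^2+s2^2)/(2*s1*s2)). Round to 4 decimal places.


Bhattacharyya distance between two Gaussians:
DB = (m1-m2)^2/(4*(s1^2+s2^2)) + (1/2)*ln((s1^2+s2^2)/(2*s1*s2)).
(m1-m2)^2 = (2)^2 = 4.
s1^2+s2^2 = 16 + 16 = 32.
term1 = 4/128 = 0.03125.
term2 = 0.5*ln(32/32.0) = 0.0.
DB = 0.03125 + 0.0 = 0.0313

0.0313


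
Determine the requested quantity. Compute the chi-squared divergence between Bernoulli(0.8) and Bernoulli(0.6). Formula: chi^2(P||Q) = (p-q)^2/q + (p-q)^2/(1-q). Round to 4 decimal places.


Chi-squared divergence between Bernoulli distributions:
chi^2 = (p-q)^2/q + (p-q)^2/(1-q).
p = 0.8, q = 0.6, p-q = 0.2.
(p-q)^2 = 0.04.
term1 = 0.04/0.6 = 0.066667.
term2 = 0.04/0.4 = 0.1.
chi^2 = 0.066667 + 0.1 = 0.1667

0.1667


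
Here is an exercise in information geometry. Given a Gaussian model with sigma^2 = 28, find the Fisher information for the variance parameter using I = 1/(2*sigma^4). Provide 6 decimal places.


Fisher information for variance: I(sigma^2) = 1/(2*sigma^4).
sigma^2 = 28, so sigma^4 = 784.
I = 1/(2*784) = 1/1568 = 0.000638

0.000638


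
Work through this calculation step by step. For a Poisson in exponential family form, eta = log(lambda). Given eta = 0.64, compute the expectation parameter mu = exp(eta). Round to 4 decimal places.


Expectation parameter for Poisson exponential family:
mu = exp(eta).
eta = 0.64.
mu = exp(0.64) = 1.8965

1.8965


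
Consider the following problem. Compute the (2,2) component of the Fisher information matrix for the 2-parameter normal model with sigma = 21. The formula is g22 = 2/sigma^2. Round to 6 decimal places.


For the 2-parameter normal family, the Fisher metric has:
  g11 = 1/sigma^2, g22 = 2/sigma^2.
sigma = 21, sigma^2 = 441.
g22 = 0.004535

0.004535


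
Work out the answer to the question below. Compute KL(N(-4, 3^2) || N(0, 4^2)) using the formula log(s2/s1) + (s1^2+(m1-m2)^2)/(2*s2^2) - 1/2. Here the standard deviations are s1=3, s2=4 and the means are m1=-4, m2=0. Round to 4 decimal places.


KL divergence between normal distributions:
KL = log(s2/s1) + (s1^2 + (m1-m2)^2)/(2*s2^2) - 1/2.
log(4/3) = 0.287682.
(3^2 + (-4-0)^2)/(2*4^2) = (9 + 16)/32 = 0.78125.
KL = 0.287682 + 0.78125 - 0.5 = 0.5689

0.5689
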